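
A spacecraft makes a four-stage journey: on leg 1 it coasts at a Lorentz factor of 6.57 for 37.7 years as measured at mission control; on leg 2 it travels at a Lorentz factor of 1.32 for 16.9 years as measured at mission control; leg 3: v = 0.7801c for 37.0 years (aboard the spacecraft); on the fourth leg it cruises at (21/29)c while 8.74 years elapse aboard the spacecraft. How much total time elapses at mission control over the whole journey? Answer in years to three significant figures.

Δt = 126 years

Leg 1: 37.7 years is already measured at mission control.
Leg 2: 16.9 years is already measured at mission control.
Leg 3: γ = 1/√(1 − 0.7801²) = 1/√0.3914 = 1.598; Δt_3 = 1.598 × 37.0 = 59.14 years.
Leg 4: γ = 1/√(1 − (21/29)²) = 29/20 = 1.450; Δt_4 = 1.450 × 8.74 = 12.67 years.
Total: 37.70 + 16.90 + 59.14 + 12.67 years.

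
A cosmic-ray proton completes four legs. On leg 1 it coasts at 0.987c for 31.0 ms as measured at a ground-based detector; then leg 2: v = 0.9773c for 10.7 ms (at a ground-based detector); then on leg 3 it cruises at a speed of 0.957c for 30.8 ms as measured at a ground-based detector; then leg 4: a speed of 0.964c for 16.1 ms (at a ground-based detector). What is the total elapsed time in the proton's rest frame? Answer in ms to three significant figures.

Leg 1: γ = 1/√(1 − 0.987²) = 1/√0.02583 = 6.222; τ_1 = 31.0/6.222 = 4.982 ms.
Leg 2: γ = 1/√(1 − 0.9773²) = 1/√0.04488 = 4.720; τ_2 = 10.7/4.720 = 2.267 ms.
Leg 3: γ = 1/√(1 − 0.957²) = 1/√0.08415 = 3.447; τ_3 = 30.8/3.447 = 8.935 ms.
Leg 4: γ = 1/√(1 − 0.964²) = 1/√0.07070 = 3.761; τ_4 = 16.1/3.761 = 4.281 ms.
Total: 4.982 + 2.267 + 8.935 + 4.281 ms.

τ = 20.5 ms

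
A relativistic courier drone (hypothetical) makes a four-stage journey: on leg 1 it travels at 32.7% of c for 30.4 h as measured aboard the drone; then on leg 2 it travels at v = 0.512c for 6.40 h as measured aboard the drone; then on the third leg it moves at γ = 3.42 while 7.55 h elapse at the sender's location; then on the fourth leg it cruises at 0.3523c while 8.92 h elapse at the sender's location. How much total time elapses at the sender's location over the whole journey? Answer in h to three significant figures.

Leg 1: β = 0.327; γ = 1/√(1 − 0.327²) = 1/√0.8931 = 1.058; Δt_1 = 1.058 × 30.4 = 32.17 h.
Leg 2: γ = 1/√(1 − 0.512²) = 1/√0.7379 = 1.164; Δt_2 = 1.164 × 6.40 = 7.451 h.
Leg 3: 7.55 h is already measured at the sender's location.
Leg 4: 8.92 h is already measured at the sender's location.
Total: 32.17 + 7.451 + 7.550 + 8.920 h.

Δt = 56.1 h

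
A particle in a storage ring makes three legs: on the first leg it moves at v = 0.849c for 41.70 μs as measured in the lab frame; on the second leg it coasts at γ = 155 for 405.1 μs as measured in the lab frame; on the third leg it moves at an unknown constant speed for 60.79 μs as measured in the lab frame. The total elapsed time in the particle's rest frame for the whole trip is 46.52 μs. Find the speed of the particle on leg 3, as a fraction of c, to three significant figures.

Leg 1: γ = 1/√(1 − 0.849²) = 1/√0.2792 = 1.893; τ_1 = 41.70/1.893 = 22.03 μs.
Leg 2: γ = 155; τ_2 = 405.1/155.0 = 2.614 μs.
Leg 3: speed unknown; τ_3 = 60.79/γ_3.
Total proper time: 22.03 + 2.614 + τ_3 = 46.52, so τ_3 = 46.52 − 24.65 = 21.87 μs.
γ_3 = 60.79/21.87 = 2.779; β = √(1 − 1/γ²) = √0.8705.

β = 0.933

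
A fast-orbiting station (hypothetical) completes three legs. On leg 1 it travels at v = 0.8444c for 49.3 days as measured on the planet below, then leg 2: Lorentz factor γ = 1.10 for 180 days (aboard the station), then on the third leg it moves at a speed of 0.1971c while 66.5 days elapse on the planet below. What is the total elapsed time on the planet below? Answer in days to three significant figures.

Δt = 314 days

Leg 1: 49.3 days is already measured on the planet below.
Leg 2: γ = 1.10; Δt_2 = 1.100 × 180 = 198.0 days.
Leg 3: 66.5 days is already measured on the planet below.
Total: 49.30 + 198.0 + 66.50 days.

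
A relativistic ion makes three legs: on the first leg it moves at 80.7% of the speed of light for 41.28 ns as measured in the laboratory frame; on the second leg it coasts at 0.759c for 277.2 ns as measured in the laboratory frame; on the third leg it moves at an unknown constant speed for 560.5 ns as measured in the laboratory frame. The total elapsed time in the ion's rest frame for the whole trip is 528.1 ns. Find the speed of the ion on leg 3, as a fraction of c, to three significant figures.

Leg 1: β = 0.807; γ = 1/√(1 − 0.807²) = 1/√0.3488 = 1.693; τ_1 = 41.28/1.693 = 24.38 ns.
Leg 2: γ = 1/√(1 − 0.759²) = 1/√0.4239 = 1.536; τ_2 = 277.2/1.536 = 180.5 ns.
Leg 3: speed unknown; τ_3 = 560.5/γ_3.
Total proper time: 24.38 + 180.5 + τ_3 = 528.1, so τ_3 = 528.1 − 204.9 = 323.2 ns.
γ_3 = 560.5/323.2 = 1.734; β = √(1 − 1/γ²) = √0.6674.

β = 0.817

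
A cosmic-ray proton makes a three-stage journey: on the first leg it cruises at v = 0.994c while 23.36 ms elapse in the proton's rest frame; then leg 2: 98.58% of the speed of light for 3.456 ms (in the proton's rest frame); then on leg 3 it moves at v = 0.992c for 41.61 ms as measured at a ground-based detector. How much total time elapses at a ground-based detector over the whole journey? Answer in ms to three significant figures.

Leg 1: γ = 1/√(1 − 0.994²) = 1/√0.01196 = 9.142; Δt_1 = 9.142 × 23.36 = 213.6 ms.
Leg 2: β = 0.9858; γ = 1/√(1 − 0.9858²) = 1/√0.02820 = 5.955; Δt_2 = 5.955 × 3.456 = 20.58 ms.
Leg 3: 41.61 ms is already measured at a ground-based detector.
Total: 213.6 + 20.58 + 41.61 ms.

Δt = 276 ms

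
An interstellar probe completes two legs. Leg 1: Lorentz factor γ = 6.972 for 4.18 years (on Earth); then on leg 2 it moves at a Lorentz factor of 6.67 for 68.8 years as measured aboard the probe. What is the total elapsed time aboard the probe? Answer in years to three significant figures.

Leg 1: γ = 6.972; τ_1 = 4.18/6.972 = 0.5995 years.
Leg 2: 68.8 years is already measured aboard the probe.
Total: 0.5995 + 68.80 years.

τ = 69.4 years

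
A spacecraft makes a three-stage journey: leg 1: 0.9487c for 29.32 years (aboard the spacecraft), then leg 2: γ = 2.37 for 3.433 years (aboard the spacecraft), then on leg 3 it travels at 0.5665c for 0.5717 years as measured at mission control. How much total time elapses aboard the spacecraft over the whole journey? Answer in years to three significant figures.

τ = 33.2 years

Leg 1: 29.32 years is already measured aboard the spacecraft.
Leg 2: 3.433 years is already measured aboard the spacecraft.
Leg 3: γ = 1/√(1 − 0.5665²) = 1/√0.6791 = 1.214; τ_3 = 0.5717/1.214 = 0.4711 years.
Total: 29.32 + 3.433 + 0.4711 years.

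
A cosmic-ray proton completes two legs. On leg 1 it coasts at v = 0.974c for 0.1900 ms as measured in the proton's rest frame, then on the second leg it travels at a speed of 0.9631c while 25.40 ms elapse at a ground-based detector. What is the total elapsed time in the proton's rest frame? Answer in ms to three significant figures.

τ = 7.03 ms

Leg 1: 0.1900 ms is already measured in the proton's rest frame.
Leg 2: γ = 1/√(1 − 0.9631²) = 1/√0.07244 = 3.715; τ_2 = 25.40/3.715 = 6.836 ms.
Total: 0.1900 + 6.836 ms.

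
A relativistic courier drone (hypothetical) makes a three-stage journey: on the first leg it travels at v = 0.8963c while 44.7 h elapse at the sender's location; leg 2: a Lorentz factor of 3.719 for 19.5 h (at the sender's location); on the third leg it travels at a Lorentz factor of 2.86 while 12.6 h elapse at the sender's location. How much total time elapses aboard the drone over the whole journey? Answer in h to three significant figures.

Leg 1: γ = 1/√(1 − 0.8963²) = 1/√0.1966 = 2.255; τ_1 = 44.7/2.255 = 19.82 h.
Leg 2: γ = 3.719; τ_2 = 19.5/3.719 = 5.243 h.
Leg 3: γ = 2.86; τ_3 = 12.6/2.860 = 4.406 h.
Total: 19.82 + 5.243 + 4.406 h.

τ = 29.5 h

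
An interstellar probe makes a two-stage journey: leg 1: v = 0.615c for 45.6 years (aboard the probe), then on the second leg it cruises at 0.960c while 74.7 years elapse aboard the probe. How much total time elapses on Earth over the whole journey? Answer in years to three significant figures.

Δt = 325 years

Leg 1: γ = 1/√(1 − 0.615²) = 1/√0.6218 = 1.268; Δt_1 = 1.268 × 45.6 = 57.83 years.
Leg 2: γ = 1/√(1 − 0.960²) = 25/7 ≈ 3.571; Δt_2 = 3.571 × 74.7 = 266.8 years.
Total: 57.83 + 266.8 years.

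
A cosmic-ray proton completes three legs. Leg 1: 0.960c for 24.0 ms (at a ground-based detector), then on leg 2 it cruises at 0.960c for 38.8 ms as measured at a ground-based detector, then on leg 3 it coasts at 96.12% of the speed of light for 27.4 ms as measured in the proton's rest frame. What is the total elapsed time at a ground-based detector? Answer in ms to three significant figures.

Leg 1: 24.0 ms is already measured at a ground-based detector.
Leg 2: 38.8 ms is already measured at a ground-based detector.
Leg 3: β = 0.9612; γ = 1/√(1 − 0.9612²) = 1/√0.07609 = 3.625; Δt_3 = 3.625 × 27.4 = 99.33 ms.
Total: 24.00 + 38.80 + 99.33 ms.

Δt = 162 ms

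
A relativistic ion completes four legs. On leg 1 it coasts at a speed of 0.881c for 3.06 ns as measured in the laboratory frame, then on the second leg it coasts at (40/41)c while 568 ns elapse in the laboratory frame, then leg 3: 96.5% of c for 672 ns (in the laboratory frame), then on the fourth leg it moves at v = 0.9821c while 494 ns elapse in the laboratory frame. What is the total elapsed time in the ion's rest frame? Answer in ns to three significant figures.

Leg 1: γ = 1/√(1 − 0.881²) = 1/√0.2238 = 2.114; τ_1 = 3.06/2.114 = 1.448 ns.
Leg 2: γ = 1/√(1 − (40/41)²) = 41/9 ≈ 4.556; τ_2 = 568/4.556 = 124.7 ns.
Leg 3: β = 0.965; γ = 1/√(1 − 0.965²) = 1/√0.06878 = 3.813; τ_3 = 672/3.813 = 176.2 ns.
Leg 4: γ = 1/√(1 − 0.9821²) = 1/√0.03548 = 5.309; τ_4 = 494/5.309 = 93.05 ns.
Total: 1.448 + 124.7 + 176.2 + 93.05 ns.

τ = 395 ns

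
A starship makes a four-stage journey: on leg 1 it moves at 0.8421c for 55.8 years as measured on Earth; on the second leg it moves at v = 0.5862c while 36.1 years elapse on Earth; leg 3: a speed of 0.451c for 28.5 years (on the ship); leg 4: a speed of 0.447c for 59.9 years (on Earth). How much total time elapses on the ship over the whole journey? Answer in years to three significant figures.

Leg 1: γ = 1/√(1 − 0.8421²) = 1/√0.2909 = 1.854; τ_1 = 55.8/1.854 = 30.09 years.
Leg 2: γ = 1/√(1 − 0.5862²) = 1/√0.6564 = 1.234; τ_2 = 36.1/1.234 = 29.25 years.
Leg 3: 28.5 years is already measured on the ship.
Leg 4: γ = 1/√(1 − 0.447²) = 1/√0.8002 = 1.118; τ_4 = 59.9/1.118 = 53.58 years.
Total: 30.09 + 29.25 + 28.50 + 53.58 years.

τ = 141 years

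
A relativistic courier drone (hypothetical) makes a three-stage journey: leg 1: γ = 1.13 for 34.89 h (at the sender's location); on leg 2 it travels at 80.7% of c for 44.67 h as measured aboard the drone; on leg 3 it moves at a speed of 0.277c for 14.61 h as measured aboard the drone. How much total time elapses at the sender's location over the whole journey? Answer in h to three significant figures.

Δt = 126 h

Leg 1: 34.89 h is already measured at the sender's location.
Leg 2: β = 0.807; γ = 1/√(1 − 0.807²) = 1/√0.3488 = 1.693; Δt_2 = 1.693 × 44.67 = 75.64 h.
Leg 3: γ = 1/√(1 − 0.277²) = 1/√0.9233 = 1.041; Δt_3 = 1.041 × 14.61 = 15.20 h.
Total: 34.89 + 75.64 + 15.20 h.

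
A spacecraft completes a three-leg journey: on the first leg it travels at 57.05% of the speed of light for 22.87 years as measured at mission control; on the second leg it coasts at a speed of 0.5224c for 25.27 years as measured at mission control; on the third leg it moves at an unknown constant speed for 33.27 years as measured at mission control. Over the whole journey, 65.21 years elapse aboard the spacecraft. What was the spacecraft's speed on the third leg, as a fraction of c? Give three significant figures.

Leg 1: β = 0.5705; γ = 1/√(1 − 0.5705²) = 1/√0.6745 = 1.218; τ_1 = 22.87/1.218 = 18.78 years.
Leg 2: γ = 1/√(1 − 0.5224²) = 1/√0.7271 = 1.173; τ_2 = 25.27/1.173 = 21.55 years.
Leg 3: speed unknown; τ_3 = 33.27/γ_3.
Total proper time: 18.78 + 21.55 + τ_3 = 65.21, so τ_3 = 65.21 − 40.33 = 24.88 years.
γ_3 = 33.27/24.88 = 1.337; β = √(1 − 1/γ²) = √0.4408.

β = 0.664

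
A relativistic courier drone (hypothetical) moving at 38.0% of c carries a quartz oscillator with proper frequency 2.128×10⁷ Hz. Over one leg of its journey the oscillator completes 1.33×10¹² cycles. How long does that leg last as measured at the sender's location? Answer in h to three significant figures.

Δt = 18.8 h

β = 0.380; γ = 1/√(1 − 0.380²) = 1/√0.8556 = 1.081
Proper time for N cycles: τ = N/f = 1.33×10¹²/(2.128×10⁷) = 6.250×10⁴ s = 17.36 h.
Lab-frame duration Δt = γτ = 1.081 × 17.36 = 18.77 h.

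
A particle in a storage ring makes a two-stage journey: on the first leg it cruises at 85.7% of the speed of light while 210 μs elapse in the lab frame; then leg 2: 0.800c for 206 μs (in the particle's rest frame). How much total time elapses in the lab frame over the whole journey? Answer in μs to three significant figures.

Leg 1: 210 μs is already measured in the lab frame.
Leg 2: γ = 1/√(1 − 0.800²) = 5/3 ≈ 1.667; Δt_2 = 1.667 × 206 = 343.3 μs.
Total: 210.0 + 343.3 μs.

Δt = 553 μs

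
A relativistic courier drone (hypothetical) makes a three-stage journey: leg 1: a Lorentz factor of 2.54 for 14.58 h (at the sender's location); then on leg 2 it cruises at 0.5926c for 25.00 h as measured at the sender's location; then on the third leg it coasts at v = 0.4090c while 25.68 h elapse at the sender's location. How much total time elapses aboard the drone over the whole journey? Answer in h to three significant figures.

Leg 1: γ = 2.54; τ_1 = 14.58/2.540 = 5.740 h.
Leg 2: γ = 1/√(1 − 0.5926²) = 1/√0.6488 = 1.241; τ_2 = 25.00/1.241 = 20.14 h.
Leg 3: γ = 1/√(1 − 0.4090²) = 1/√0.8327 = 1.096; τ_3 = 25.68/1.096 = 23.43 h.
Total: 5.740 + 20.14 + 23.43 h.

τ = 49.3 h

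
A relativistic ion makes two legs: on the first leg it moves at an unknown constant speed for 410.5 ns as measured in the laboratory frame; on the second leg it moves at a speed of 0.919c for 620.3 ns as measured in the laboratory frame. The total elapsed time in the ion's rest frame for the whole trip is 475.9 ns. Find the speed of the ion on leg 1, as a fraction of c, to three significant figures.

β = 0.826

Leg 1: speed unknown; τ_1 = 410.5/γ_1.
Leg 2: γ = 1/√(1 − 0.919²) = 1/√0.1554 = 2.536; τ_2 = 620.3/2.536 = 244.6 ns.
Total proper time: τ_1 + 244.6 = 475.9, so τ_1 = 475.9 − 244.6 = 231.3 ns.
γ_1 = 410.5/231.3 = 1.774; β = √(1 − 1/γ²) = √0.6824.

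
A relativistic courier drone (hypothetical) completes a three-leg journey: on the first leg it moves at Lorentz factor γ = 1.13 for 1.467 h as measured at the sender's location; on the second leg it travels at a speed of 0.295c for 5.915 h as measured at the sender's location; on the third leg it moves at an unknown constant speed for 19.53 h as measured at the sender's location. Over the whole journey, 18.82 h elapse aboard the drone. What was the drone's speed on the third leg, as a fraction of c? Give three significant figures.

Leg 1: γ = 1.13; τ_1 = 1.467/1.130 = 1.298 h.
Leg 2: γ = 1/√(1 − 0.295²) = 1/√0.9130 = 1.047; τ_2 = 5.915/1.047 = 5.652 h.
Leg 3: speed unknown; τ_3 = 19.53/γ_3.
Total proper time: 1.298 + 5.652 + τ_3 = 18.82, so τ_3 = 18.82 − 6.950 = 11.87 h.
γ_3 = 19.53/11.87 = 1.645; β = √(1 − 1/γ²) = √0.6306.

β = 0.794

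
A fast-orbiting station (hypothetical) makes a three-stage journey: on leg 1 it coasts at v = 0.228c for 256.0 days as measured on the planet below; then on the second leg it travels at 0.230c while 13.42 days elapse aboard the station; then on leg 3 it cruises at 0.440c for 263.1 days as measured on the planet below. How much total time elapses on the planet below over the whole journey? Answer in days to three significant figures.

Δt = 533 days

Leg 1: 256.0 days is already measured on the planet below.
Leg 2: γ = 1/√(1 − 0.230²) = 1/√0.9471 = 1.028; Δt_2 = 1.028 × 13.42 = 13.79 days.
Leg 3: 263.1 days is already measured on the planet below.
Total: 256.0 + 13.79 + 263.1 days.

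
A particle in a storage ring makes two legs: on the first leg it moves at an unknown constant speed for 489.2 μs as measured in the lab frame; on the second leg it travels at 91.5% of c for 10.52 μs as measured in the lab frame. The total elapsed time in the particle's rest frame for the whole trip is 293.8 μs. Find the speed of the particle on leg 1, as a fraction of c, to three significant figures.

Leg 1: speed unknown; τ_1 = 489.2/γ_1.
Leg 2: β = 0.915; γ = 1/√(1 − 0.915²) = 1/√0.1628 = 2.479; τ_2 = 10.52/2.479 = 4.244 μs.
Total proper time: τ_1 + 4.244 = 293.8, so τ_1 = 293.8 − 4.244 = 289.6 μs.
γ_1 = 489.2/289.6 = 1.689; β = √(1 − 1/γ²) = √0.6497.

β = 0.806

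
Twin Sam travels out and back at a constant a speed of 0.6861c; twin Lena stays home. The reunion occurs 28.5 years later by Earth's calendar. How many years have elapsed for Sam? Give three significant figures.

τ = 20.7 years

γ = 1/√(1 − 0.6861²) = 1/√0.5293 = 1.375
Sam's clock measures proper time along the trip: τ = Δt/γ = 28.5/1.375 years.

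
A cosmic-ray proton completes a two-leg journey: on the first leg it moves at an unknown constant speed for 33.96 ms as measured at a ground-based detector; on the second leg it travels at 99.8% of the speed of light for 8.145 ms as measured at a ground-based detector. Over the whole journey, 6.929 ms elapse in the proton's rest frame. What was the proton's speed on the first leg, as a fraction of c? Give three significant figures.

β = 0.982

Leg 1: speed unknown; τ_1 = 33.96/γ_1.
Leg 2: β = 0.998; γ = 1/√(1 − 0.998²) = 1/√0.003996 = 15.82; τ_2 = 8.145/15.82 = 0.5149 ms.
Total proper time: τ_1 + 0.5149 = 6.929, so τ_1 = 6.929 − 0.5149 = 6.414 ms.
γ_1 = 33.96/6.414 = 5.295; β = √(1 − 1/γ²) = √0.9643.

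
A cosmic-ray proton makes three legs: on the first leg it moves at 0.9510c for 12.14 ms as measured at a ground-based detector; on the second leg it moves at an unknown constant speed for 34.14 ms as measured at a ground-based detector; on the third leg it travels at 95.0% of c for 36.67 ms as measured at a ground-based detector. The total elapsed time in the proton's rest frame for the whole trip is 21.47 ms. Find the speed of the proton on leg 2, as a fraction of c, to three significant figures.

Leg 1: γ = 1/√(1 − 0.9510²) = 1/√0.09560 = 3.234; τ_1 = 12.14/3.234 = 3.754 ms.
Leg 2: speed unknown; τ_2 = 34.14/γ_2.
Leg 3: β = 0.950; γ = 1/√(1 − 0.950²) = 1/√0.09750 = 3.203; τ_3 = 36.67/3.203 = 11.45 ms.
Total proper time: 3.754 + τ_2 + 11.45 = 21.47, so τ_2 = 21.47 − 15.20 = 6.266 ms.
γ_2 = 34.14/6.266 = 5.448; β = √(1 − 1/γ²) = √0.9663.

β = 0.983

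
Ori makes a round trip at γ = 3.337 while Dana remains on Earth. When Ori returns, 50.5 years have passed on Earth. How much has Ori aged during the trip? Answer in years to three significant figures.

γ = 3.337
Ori's clock measures proper time along the trip: τ = Δt/γ = 50.5/3.337 years.

τ = 15.1 years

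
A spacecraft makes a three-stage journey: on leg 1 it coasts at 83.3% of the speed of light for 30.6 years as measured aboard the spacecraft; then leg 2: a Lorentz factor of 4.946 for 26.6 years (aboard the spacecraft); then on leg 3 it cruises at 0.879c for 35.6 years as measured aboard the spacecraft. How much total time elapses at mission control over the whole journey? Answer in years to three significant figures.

Δt = 262 years

Leg 1: β = 0.833; γ = 1/√(1 − 0.833²) = 1/√0.3061 = 1.807; Δt_1 = 1.807 × 30.6 = 55.31 years.
Leg 2: γ = 4.946; Δt_2 = 4.946 × 26.6 = 131.6 years.
Leg 3: γ = 1/√(1 − 0.879²) = 1/√0.2274 = 2.097; Δt_3 = 2.097 × 35.6 = 74.66 years.
Total: 55.31 + 131.6 + 74.66 years.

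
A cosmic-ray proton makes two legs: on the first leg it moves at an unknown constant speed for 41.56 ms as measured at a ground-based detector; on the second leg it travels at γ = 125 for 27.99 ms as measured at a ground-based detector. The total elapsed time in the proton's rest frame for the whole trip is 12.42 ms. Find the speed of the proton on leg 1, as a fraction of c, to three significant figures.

β = 0.956

Leg 1: speed unknown; τ_1 = 41.56/γ_1.
Leg 2: γ = 125; τ_2 = 27.99/125.0 = 0.2239 ms.
Total proper time: τ_1 + 0.2239 = 12.42, so τ_1 = 12.42 − 0.2239 = 12.20 ms.
γ_1 = 41.56/12.20 = 3.408; β = √(1 − 1/γ²) = √0.9139.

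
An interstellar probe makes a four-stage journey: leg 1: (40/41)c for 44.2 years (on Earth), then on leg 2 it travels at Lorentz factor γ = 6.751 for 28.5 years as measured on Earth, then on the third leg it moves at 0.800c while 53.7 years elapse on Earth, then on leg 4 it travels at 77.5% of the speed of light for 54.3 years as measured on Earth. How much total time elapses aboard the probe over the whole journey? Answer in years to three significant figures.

τ = 80.5 years

Leg 1: γ = 1/√(1 − (40/41)²) = 41/9 ≈ 4.556; τ_1 = 44.2/4.556 = 9.702 years.
Leg 2: γ = 6.751; τ_2 = 28.5/6.751 = 4.222 years.
Leg 3: γ = 1/√(1 − 0.800²) = 5/3 ≈ 1.667; τ_3 = 53.7/1.667 = 32.22 years.
Leg 4: β = 0.775; γ = 1/√(1 − 0.775²) = 1/√0.3994 = 1.582; τ_4 = 54.3/1.582 = 34.32 years.
Total: 9.702 + 4.222 + 32.22 + 34.32 years.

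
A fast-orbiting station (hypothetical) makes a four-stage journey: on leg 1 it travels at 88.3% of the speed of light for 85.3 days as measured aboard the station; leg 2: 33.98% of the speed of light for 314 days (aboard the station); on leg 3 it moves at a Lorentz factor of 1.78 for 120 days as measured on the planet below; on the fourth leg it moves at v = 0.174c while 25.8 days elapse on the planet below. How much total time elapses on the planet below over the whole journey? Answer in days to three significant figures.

Leg 1: β = 0.883; γ = 1/√(1 − 0.883²) = 1/√0.2203 = 2.131; Δt_1 = 2.131 × 85.3 = 181.7 days.
Leg 2: β = 0.3398; γ = 1/√(1 − 0.3398²) = 1/√0.8845 = 1.063; Δt_2 = 1.063 × 314 = 333.9 days.
Leg 3: 120 days is already measured on the planet below.
Leg 4: 25.8 days is already measured on the planet below.
Total: 181.7 + 333.9 + 120.0 + 25.80 days.

Δt = 661 days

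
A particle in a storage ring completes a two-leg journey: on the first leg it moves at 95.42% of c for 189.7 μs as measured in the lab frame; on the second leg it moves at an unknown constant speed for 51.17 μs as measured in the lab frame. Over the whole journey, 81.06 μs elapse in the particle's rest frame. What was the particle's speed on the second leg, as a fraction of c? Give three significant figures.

β = 0.880

Leg 1: β = 0.9542; γ = 1/√(1 − 0.9542²) = 1/√0.08950 = 3.343; τ_1 = 189.7/3.343 = 56.75 μs.
Leg 2: speed unknown; τ_2 = 51.17/γ_2.
Total proper time: 56.75 + τ_2 = 81.06, so τ_2 = 81.06 − 56.75 = 24.31 μs.
γ_2 = 51.17/24.31 = 2.105; β = √(1 − 1/γ²) = √0.7743.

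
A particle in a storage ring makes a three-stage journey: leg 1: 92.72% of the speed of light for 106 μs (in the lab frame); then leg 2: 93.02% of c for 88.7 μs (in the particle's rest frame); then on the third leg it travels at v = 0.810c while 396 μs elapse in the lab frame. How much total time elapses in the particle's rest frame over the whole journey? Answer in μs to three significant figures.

τ = 361 μs

Leg 1: β = 0.9272; γ = 1/√(1 − 0.9272²) = 1/√0.1403 = 2.670; τ_1 = 106/2.670 = 39.70 μs.
Leg 2: 88.7 μs is already measured in the particle's rest frame.
Leg 3: γ = 1/√(1 − 0.810²) = 1/√0.3439 = 1.705; τ_3 = 396/1.705 = 232.2 μs.
Total: 39.70 + 88.70 + 232.2 μs.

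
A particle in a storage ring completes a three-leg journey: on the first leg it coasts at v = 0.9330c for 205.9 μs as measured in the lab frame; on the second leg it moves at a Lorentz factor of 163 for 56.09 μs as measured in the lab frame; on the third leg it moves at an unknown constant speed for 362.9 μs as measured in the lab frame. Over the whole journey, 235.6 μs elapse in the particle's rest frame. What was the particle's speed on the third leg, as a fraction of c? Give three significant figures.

β = 0.896

Leg 1: γ = 1/√(1 − 0.9330²) = 1/√0.1295 = 2.779; τ_1 = 205.9/2.779 = 74.10 μs.
Leg 2: γ = 163; τ_2 = 56.09/163.0 = 0.3441 μs.
Leg 3: speed unknown; τ_3 = 362.9/γ_3.
Total proper time: 74.10 + 0.3441 + τ_3 = 235.6, so τ_3 = 235.6 − 74.44 = 161.2 μs.
γ_3 = 362.9/161.2 = 2.252; β = √(1 − 1/γ²) = √0.8028.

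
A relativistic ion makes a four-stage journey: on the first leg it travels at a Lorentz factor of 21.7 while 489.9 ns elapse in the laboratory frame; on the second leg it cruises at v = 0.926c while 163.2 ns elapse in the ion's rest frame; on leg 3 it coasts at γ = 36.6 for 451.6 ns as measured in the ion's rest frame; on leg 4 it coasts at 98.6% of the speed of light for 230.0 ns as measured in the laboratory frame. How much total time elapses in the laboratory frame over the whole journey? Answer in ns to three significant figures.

Leg 1: 489.9 ns is already measured in the laboratory frame.
Leg 2: γ = 1/√(1 − 0.926²) = 1/√0.1425 = 2.649; Δt_2 = 2.649 × 163.2 = 432.3 ns.
Leg 3: γ = 36.6; Δt_3 = 36.60 × 451.6 = 1.653×10⁴ ns.
Leg 4: 230.0 ns is already measured in the laboratory frame.
Total: 489.9 + 432.3 + 1.653×10⁴ + 230.0 ns.

Δt = 1.77×10⁴ ns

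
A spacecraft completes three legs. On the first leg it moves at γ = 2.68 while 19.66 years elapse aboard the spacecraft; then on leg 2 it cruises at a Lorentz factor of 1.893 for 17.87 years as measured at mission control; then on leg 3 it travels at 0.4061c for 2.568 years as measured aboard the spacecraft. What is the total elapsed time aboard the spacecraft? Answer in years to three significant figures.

Leg 1: 19.66 years is already measured aboard the spacecraft.
Leg 2: γ = 1.893; τ_2 = 17.87/1.893 = 9.440 years.
Leg 3: 2.568 years is already measured aboard the spacecraft.
Total: 19.66 + 9.440 + 2.568 years.

τ = 31.7 years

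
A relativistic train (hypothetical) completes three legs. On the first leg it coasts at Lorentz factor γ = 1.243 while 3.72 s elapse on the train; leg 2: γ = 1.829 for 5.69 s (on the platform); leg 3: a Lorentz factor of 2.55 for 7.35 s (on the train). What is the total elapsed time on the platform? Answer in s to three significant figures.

Δt = 29.1 s

Leg 1: γ = 1.243; Δt_1 = 1.243 × 3.72 = 4.624 s.
Leg 2: 5.69 s is already measured on the platform.
Leg 3: γ = 2.55; Δt_3 = 2.550 × 7.35 = 18.74 s.
Total: 4.624 + 5.690 + 18.74 s.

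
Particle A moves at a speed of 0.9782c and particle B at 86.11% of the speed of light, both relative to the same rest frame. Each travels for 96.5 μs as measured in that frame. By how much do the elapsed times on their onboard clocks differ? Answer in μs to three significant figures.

A: γ = 1/√(1 − 0.9782²) = 1/√0.04312 = 4.815; τ_A = 96.5/4.815 = 20.04 μs.
B: β = 0.8611; γ = 1/√(1 − 0.8611²) = 1/√0.2585 = 1.967; τ_B = 96.5/1.967 = 49.06 μs.

|τ_A − τ_B| = 29.0 μs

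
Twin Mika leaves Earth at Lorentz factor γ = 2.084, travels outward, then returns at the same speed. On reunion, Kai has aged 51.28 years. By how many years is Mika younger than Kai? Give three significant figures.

Δt − τ = 26.7 years

γ = 2.084
Mika's elapsed proper time: τ = 51.28/2.084 = 24.61 years.
Age gap = Δt − τ = 51.28 − 24.61 years.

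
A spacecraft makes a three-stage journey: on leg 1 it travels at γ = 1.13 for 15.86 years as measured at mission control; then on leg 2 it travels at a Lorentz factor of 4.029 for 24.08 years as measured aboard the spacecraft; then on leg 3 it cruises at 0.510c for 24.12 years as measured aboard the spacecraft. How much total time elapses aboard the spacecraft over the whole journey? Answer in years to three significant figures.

Leg 1: γ = 1.13; τ_1 = 15.86/1.130 = 14.04 years.
Leg 2: 24.08 years is already measured aboard the spacecraft.
Leg 3: 24.12 years is already measured aboard the spacecraft.
Total: 14.04 + 24.08 + 24.12 years.

τ = 62.2 years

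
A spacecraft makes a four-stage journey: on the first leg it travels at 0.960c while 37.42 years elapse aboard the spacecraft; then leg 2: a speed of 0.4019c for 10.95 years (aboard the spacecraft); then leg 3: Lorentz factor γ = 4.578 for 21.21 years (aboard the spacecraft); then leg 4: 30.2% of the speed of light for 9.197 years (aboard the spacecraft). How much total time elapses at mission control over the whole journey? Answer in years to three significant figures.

Δt = 252 years

Leg 1: γ = 1/√(1 − 0.960²) = 25/7 ≈ 3.571; Δt_1 = 3.571 × 37.42 = 133.6 years.
Leg 2: γ = 1/√(1 − 0.4019²) = 1/√0.8385 = 1.092; Δt_2 = 1.092 × 10.95 = 11.96 years.
Leg 3: γ = 4.578; Δt_3 = 4.578 × 21.21 = 97.10 years.
Leg 4: β = 0.302; γ = 1/√(1 − 0.302²) = 1/√0.9088 = 1.049; Δt_4 = 1.049 × 9.197 = 9.647 years.
Total: 133.6 + 11.96 + 97.10 + 9.647 years.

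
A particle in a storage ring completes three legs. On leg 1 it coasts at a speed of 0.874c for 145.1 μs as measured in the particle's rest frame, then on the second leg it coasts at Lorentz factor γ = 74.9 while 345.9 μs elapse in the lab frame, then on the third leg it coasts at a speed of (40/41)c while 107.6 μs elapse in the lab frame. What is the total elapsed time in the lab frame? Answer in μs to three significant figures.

Δt = 752 μs

Leg 1: γ = 1/√(1 − 0.874²) = 1/√0.2361 = 2.058; Δt_1 = 2.058 × 145.1 = 298.6 μs.
Leg 2: 345.9 μs is already measured in the lab frame.
Leg 3: 107.6 μs is already measured in the lab frame.
Total: 298.6 + 345.9 + 107.6 μs.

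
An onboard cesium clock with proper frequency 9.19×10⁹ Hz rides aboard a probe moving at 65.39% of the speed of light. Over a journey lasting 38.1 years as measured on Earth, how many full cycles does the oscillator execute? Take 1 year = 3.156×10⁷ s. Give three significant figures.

β = 0.6539; γ = 1/√(1 − 0.6539²) = 1/√0.5724 = 1.322
The oscillator's own cycle count is N = f × τ where τ is the proper time aboard the probe. τ = Δt/γ = 38.1/1.322 = 28.83 years = 9.097×10⁸ s.
N = 9.19×10⁹ × 9.097×10⁸ = 8.361×10¹⁸.

N = 8.36×10¹⁸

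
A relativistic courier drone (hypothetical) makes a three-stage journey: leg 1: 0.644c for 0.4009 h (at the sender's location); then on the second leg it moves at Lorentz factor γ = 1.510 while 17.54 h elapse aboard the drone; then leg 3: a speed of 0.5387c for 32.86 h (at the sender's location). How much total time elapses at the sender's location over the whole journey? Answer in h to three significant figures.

Leg 1: 0.4009 h is already measured at the sender's location.
Leg 2: γ = 1.510; Δt_2 = 1.510 × 17.54 = 26.49 h.
Leg 3: 32.86 h is already measured at the sender's location.
Total: 0.4009 + 26.49 + 32.86 h.

Δt = 59.7 h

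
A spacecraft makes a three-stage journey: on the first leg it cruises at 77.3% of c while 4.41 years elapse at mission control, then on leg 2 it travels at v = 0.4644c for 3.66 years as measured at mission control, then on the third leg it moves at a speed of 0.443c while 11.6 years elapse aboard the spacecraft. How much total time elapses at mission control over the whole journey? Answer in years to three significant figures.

Leg 1: 4.41 years is already measured at mission control.
Leg 2: 3.66 years is already measured at mission control.
Leg 3: γ = 1/√(1 − 0.443²) = 1/√0.8038 = 1.115; Δt_3 = 1.115 × 11.6 = 12.94 years.
Total: 4.410 + 3.660 + 12.94 years.

Δt = 21.0 years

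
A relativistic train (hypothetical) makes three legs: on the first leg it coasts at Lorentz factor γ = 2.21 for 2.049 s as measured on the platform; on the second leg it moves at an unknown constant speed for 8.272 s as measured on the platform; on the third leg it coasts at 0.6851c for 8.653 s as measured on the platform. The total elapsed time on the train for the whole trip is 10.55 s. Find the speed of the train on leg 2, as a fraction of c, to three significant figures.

Leg 1: γ = 2.21; τ_1 = 2.049/2.210 = 0.9271 s.
Leg 2: speed unknown; τ_2 = 8.272/γ_2.
Leg 3: γ = 1/√(1 − 0.6851²) = 1/√0.5306 = 1.373; τ_3 = 8.653/1.373 = 6.303 s.
Total proper time: 0.9271 + τ_2 + 6.303 = 10.55, so τ_2 = 10.55 − 7.230 = 3.320 s.
γ_2 = 8.272/3.320 = 2.492; β = √(1 − 1/γ²) = √0.8390.

β = 0.916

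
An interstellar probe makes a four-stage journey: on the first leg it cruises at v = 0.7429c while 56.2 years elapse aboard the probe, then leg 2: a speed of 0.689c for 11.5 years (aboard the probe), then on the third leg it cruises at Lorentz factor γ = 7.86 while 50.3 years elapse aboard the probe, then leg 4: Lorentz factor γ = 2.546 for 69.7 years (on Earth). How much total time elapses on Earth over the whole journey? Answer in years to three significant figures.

Leg 1: γ = 1/√(1 − 0.7429²) = 1/√0.4481 = 1.494; Δt_1 = 1.494 × 56.2 = 83.96 years.
Leg 2: γ = 1/√(1 − 0.689²) = 1/√0.5253 = 1.380; Δt_2 = 1.380 × 11.5 = 15.87 years.
Leg 3: γ = 7.86; Δt_3 = 7.860 × 50.3 = 395.4 years.
Leg 4: 69.7 years is already measured on Earth.
Total: 83.96 + 15.87 + 395.4 + 69.70 years.

Δt = 565 years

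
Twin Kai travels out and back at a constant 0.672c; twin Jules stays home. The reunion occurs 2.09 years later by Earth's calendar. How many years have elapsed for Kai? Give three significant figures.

τ = 1.55 years

γ = 1/√(1 − 0.672²) = 1/√0.5484 = 1.350
Kai's clock measures proper time along the trip: τ = Δt/γ = 2.09/1.350 years.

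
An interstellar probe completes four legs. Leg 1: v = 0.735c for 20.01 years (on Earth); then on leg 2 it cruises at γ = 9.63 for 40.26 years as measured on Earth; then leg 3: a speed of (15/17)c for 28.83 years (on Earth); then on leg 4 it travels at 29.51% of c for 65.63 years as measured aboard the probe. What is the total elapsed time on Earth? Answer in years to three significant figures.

Δt = 158 years

Leg 1: 20.01 years is already measured on Earth.
Leg 2: 40.26 years is already measured on Earth.
Leg 3: 28.83 years is already measured on Earth.
Leg 4: β = 0.2951; γ = 1/√(1 − 0.2951²) = 1/√0.9129 = 1.047; Δt_4 = 1.047 × 65.63 = 68.69 years.
Total: 20.01 + 40.26 + 28.83 + 68.69 years.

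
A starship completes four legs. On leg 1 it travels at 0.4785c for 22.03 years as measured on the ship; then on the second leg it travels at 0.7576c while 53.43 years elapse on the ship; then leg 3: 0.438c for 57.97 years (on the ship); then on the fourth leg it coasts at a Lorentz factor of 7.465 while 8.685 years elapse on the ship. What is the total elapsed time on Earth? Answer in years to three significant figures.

Leg 1: γ = 1/√(1 − 0.4785²) = 1/√0.7710 = 1.139; Δt_1 = 1.139 × 22.03 = 25.09 years.
Leg 2: γ = 1/√(1 − 0.7576²) = 1/√0.4260 = 1.532; Δt_2 = 1.532 × 53.43 = 81.86 years.
Leg 3: γ = 1/√(1 − 0.438²) = 1/√0.8082 = 1.112; Δt_3 = 1.112 × 57.97 = 64.48 years.
Leg 4: γ = 7.465; Δt_4 = 7.465 × 8.685 = 64.83 years.
Total: 25.09 + 81.86 + 64.48 + 64.83 years.

Δt = 236 years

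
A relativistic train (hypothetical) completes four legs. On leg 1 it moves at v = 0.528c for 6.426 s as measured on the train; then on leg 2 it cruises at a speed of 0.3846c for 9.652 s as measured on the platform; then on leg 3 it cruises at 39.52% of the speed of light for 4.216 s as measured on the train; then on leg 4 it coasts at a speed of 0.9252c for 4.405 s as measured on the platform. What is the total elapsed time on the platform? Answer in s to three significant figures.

Leg 1: γ = 1/√(1 − 0.528²) = 1/√0.7212 = 1.178; Δt_1 = 1.178 × 6.426 = 7.567 s.
Leg 2: 9.652 s is already measured on the platform.
Leg 3: β = 0.3952; γ = 1/√(1 − 0.3952²) = 1/√0.8438 = 1.089; Δt_3 = 1.089 × 4.216 = 4.590 s.
Leg 4: 4.405 s is already measured on the platform.
Total: 7.567 + 9.652 + 4.590 + 4.405 s.

Δt = 26.2 s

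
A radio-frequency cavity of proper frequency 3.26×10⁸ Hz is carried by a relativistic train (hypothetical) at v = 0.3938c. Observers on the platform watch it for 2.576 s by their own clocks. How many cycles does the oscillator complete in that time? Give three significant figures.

γ = 1/√(1 − 0.3938²) = 1/√0.8449 = 1.088
During 2.576 s of lab time, the oscillator's proper time advances by τ = Δt/γ = 2.576/1.088 = 2.368 s = 2.368×10⁰ s.
N = f × τ = 3.26×10⁸ × 2.368×10⁰ = 7.719×10⁸.

N = 7.72×10⁸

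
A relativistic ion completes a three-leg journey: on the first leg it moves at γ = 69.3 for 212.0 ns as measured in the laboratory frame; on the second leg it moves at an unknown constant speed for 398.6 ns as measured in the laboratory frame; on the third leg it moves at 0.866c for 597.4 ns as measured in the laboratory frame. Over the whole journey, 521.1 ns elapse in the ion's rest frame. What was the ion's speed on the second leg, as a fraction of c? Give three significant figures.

Leg 1: γ = 69.3; τ_1 = 212.0/69.30 = 3.059 ns.
Leg 2: speed unknown; τ_2 = 398.6/γ_2.
Leg 3: γ = 1/√(1 − 0.866²) = 1/√0.2500 = 2.000; τ_3 = 597.4/2.000 = 298.7 ns.
Total proper time: 3.059 + τ_2 + 298.7 = 521.1, so τ_2 = 521.1 − 301.8 = 219.3 ns.
γ_2 = 398.6/219.3 = 1.817; β = √(1 − 1/γ²) = √0.6973.

β = 0.835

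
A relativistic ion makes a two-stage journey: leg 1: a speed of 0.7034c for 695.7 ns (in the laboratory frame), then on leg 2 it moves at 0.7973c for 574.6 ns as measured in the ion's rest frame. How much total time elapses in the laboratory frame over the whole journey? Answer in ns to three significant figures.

Δt = 1650 ns

Leg 1: 695.7 ns is already measured in the laboratory frame.
Leg 2: γ = 1/√(1 − 0.7973²) = 1/√0.3643 = 1.657; Δt_2 = 1.657 × 574.6 = 952.0 ns.
Total: 695.7 + 952.0 ns.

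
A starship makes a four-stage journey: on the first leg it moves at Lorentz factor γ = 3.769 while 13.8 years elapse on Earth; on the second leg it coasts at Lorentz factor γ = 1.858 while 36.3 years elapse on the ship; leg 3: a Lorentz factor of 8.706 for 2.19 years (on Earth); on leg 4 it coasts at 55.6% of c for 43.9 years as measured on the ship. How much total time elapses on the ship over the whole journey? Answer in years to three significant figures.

τ = 84.1 years

Leg 1: γ = 3.769; τ_1 = 13.8/3.769 = 3.661 years.
Leg 2: 36.3 years is already measured on the ship.
Leg 3: γ = 8.706; τ_3 = 2.19/8.706 = 0.2516 years.
Leg 4: 43.9 years is already measured on the ship.
Total: 3.661 + 36.30 + 0.2516 + 43.90 years.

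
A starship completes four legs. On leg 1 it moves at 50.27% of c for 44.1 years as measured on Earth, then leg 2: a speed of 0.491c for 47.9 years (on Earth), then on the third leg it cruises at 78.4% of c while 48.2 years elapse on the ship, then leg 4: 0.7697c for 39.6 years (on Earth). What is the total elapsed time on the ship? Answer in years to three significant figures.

τ = 153 years

Leg 1: β = 0.5027; γ = 1/√(1 − 0.5027²) = 1/√0.7473 = 1.157; τ_1 = 44.1/1.157 = 38.12 years.
Leg 2: γ = 1/√(1 − 0.491²) = 1/√0.7589 = 1.148; τ_2 = 47.9/1.148 = 41.73 years.
Leg 3: 48.2 years is already measured on the ship.
Leg 4: γ = 1/√(1 − 0.7697²) = 1/√0.4076 = 1.566; τ_4 = 39.6/1.566 = 25.28 years.
Total: 38.12 + 41.73 + 48.20 + 25.28 years.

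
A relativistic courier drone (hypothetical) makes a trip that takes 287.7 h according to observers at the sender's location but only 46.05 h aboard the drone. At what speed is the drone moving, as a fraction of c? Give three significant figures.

v = 0.987c

The proper time is measured aboard the drone (both events occur at the drone's location); Δt is measured at the sender's location. γ = Δt/τ = 287.7/46.05 = 6.248.
β = √(1 − 1/γ²) = √(1 − 0.02562) = √0.9744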